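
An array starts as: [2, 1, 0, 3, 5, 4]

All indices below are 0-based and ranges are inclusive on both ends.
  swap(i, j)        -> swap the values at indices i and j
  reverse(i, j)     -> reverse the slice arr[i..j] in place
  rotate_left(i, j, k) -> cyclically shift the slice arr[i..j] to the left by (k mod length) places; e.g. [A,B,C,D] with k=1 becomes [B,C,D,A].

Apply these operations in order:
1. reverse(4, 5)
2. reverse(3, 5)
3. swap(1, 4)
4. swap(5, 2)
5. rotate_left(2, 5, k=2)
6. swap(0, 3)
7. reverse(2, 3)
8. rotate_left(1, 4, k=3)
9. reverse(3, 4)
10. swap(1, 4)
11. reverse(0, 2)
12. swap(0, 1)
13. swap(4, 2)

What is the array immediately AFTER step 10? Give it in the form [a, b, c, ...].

After 1 (reverse(4, 5)): [2, 1, 0, 3, 4, 5]
After 2 (reverse(3, 5)): [2, 1, 0, 5, 4, 3]
After 3 (swap(1, 4)): [2, 4, 0, 5, 1, 3]
After 4 (swap(5, 2)): [2, 4, 3, 5, 1, 0]
After 5 (rotate_left(2, 5, k=2)): [2, 4, 1, 0, 3, 5]
After 6 (swap(0, 3)): [0, 4, 1, 2, 3, 5]
After 7 (reverse(2, 3)): [0, 4, 2, 1, 3, 5]
After 8 (rotate_left(1, 4, k=3)): [0, 3, 4, 2, 1, 5]
After 9 (reverse(3, 4)): [0, 3, 4, 1, 2, 5]
After 10 (swap(1, 4)): [0, 2, 4, 1, 3, 5]

Answer: [0, 2, 4, 1, 3, 5]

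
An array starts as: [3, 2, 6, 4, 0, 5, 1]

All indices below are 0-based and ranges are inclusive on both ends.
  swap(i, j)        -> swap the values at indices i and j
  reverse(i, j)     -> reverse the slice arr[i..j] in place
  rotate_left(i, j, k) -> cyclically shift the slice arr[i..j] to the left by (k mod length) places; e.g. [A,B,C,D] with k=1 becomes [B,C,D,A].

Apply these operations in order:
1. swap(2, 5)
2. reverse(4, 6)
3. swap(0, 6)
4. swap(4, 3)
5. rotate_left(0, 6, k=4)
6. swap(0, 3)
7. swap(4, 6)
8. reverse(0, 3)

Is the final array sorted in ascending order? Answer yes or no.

Answer: no

Derivation:
After 1 (swap(2, 5)): [3, 2, 5, 4, 0, 6, 1]
After 2 (reverse(4, 6)): [3, 2, 5, 4, 1, 6, 0]
After 3 (swap(0, 6)): [0, 2, 5, 4, 1, 6, 3]
After 4 (swap(4, 3)): [0, 2, 5, 1, 4, 6, 3]
After 5 (rotate_left(0, 6, k=4)): [4, 6, 3, 0, 2, 5, 1]
After 6 (swap(0, 3)): [0, 6, 3, 4, 2, 5, 1]
After 7 (swap(4, 6)): [0, 6, 3, 4, 1, 5, 2]
After 8 (reverse(0, 3)): [4, 3, 6, 0, 1, 5, 2]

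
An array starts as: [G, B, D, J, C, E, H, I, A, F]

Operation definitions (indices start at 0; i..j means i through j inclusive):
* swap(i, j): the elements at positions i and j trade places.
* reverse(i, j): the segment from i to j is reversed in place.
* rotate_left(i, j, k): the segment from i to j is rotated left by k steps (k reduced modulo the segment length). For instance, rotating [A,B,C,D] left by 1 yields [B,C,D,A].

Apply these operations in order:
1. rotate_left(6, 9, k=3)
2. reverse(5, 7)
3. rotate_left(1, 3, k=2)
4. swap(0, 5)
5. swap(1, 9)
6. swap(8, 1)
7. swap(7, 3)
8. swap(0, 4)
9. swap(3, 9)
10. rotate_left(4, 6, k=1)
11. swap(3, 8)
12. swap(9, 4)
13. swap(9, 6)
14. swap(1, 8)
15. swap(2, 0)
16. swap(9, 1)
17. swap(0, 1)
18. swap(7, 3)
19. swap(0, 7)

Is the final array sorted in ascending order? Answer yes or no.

Answer: yes

Derivation:
After 1 (rotate_left(6, 9, k=3)): [G, B, D, J, C, E, F, H, I, A]
After 2 (reverse(5, 7)): [G, B, D, J, C, H, F, E, I, A]
After 3 (rotate_left(1, 3, k=2)): [G, J, B, D, C, H, F, E, I, A]
After 4 (swap(0, 5)): [H, J, B, D, C, G, F, E, I, A]
After 5 (swap(1, 9)): [H, A, B, D, C, G, F, E, I, J]
After 6 (swap(8, 1)): [H, I, B, D, C, G, F, E, A, J]
After 7 (swap(7, 3)): [H, I, B, E, C, G, F, D, A, J]
After 8 (swap(0, 4)): [C, I, B, E, H, G, F, D, A, J]
After 9 (swap(3, 9)): [C, I, B, J, H, G, F, D, A, E]
After 10 (rotate_left(4, 6, k=1)): [C, I, B, J, G, F, H, D, A, E]
After 11 (swap(3, 8)): [C, I, B, A, G, F, H, D, J, E]
After 12 (swap(9, 4)): [C, I, B, A, E, F, H, D, J, G]
After 13 (swap(9, 6)): [C, I, B, A, E, F, G, D, J, H]
After 14 (swap(1, 8)): [C, J, B, A, E, F, G, D, I, H]
After 15 (swap(2, 0)): [B, J, C, A, E, F, G, D, I, H]
After 16 (swap(9, 1)): [B, H, C, A, E, F, G, D, I, J]
After 17 (swap(0, 1)): [H, B, C, A, E, F, G, D, I, J]
After 18 (swap(7, 3)): [H, B, C, D, E, F, G, A, I, J]
After 19 (swap(0, 7)): [A, B, C, D, E, F, G, H, I, J]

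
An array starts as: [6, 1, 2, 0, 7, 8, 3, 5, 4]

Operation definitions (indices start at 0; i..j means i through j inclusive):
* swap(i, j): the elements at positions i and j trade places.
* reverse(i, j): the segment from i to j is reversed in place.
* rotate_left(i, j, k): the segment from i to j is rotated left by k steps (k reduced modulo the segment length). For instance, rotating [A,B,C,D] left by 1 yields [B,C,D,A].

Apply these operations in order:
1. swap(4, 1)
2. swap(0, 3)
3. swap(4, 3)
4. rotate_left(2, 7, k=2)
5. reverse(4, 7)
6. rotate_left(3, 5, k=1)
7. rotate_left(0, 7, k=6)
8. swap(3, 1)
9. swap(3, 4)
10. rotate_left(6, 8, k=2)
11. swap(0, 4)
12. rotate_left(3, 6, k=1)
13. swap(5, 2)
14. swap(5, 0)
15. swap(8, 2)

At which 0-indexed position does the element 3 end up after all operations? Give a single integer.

Answer: 5

Derivation:
After 1 (swap(4, 1)): [6, 7, 2, 0, 1, 8, 3, 5, 4]
After 2 (swap(0, 3)): [0, 7, 2, 6, 1, 8, 3, 5, 4]
After 3 (swap(4, 3)): [0, 7, 2, 1, 6, 8, 3, 5, 4]
After 4 (rotate_left(2, 7, k=2)): [0, 7, 6, 8, 3, 5, 2, 1, 4]
After 5 (reverse(4, 7)): [0, 7, 6, 8, 1, 2, 5, 3, 4]
After 6 (rotate_left(3, 5, k=1)): [0, 7, 6, 1, 2, 8, 5, 3, 4]
After 7 (rotate_left(0, 7, k=6)): [5, 3, 0, 7, 6, 1, 2, 8, 4]
After 8 (swap(3, 1)): [5, 7, 0, 3, 6, 1, 2, 8, 4]
After 9 (swap(3, 4)): [5, 7, 0, 6, 3, 1, 2, 8, 4]
After 10 (rotate_left(6, 8, k=2)): [5, 7, 0, 6, 3, 1, 4, 2, 8]
After 11 (swap(0, 4)): [3, 7, 0, 6, 5, 1, 4, 2, 8]
After 12 (rotate_left(3, 6, k=1)): [3, 7, 0, 5, 1, 4, 6, 2, 8]
After 13 (swap(5, 2)): [3, 7, 4, 5, 1, 0, 6, 2, 8]
After 14 (swap(5, 0)): [0, 7, 4, 5, 1, 3, 6, 2, 8]
After 15 (swap(8, 2)): [0, 7, 8, 5, 1, 3, 6, 2, 4]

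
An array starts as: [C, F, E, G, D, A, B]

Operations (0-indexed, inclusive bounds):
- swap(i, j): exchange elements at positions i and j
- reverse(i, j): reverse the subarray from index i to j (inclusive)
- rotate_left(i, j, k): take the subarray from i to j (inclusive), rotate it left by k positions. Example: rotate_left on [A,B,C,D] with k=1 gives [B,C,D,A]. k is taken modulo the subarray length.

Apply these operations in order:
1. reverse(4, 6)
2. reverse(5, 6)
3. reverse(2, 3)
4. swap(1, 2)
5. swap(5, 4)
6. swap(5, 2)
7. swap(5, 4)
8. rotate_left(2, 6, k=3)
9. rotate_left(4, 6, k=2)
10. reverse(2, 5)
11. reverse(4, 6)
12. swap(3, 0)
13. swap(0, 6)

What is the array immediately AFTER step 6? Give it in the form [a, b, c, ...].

Answer: [C, G, B, E, D, F, A]

Derivation:
After 1 (reverse(4, 6)): [C, F, E, G, B, A, D]
After 2 (reverse(5, 6)): [C, F, E, G, B, D, A]
After 3 (reverse(2, 3)): [C, F, G, E, B, D, A]
After 4 (swap(1, 2)): [C, G, F, E, B, D, A]
After 5 (swap(5, 4)): [C, G, F, E, D, B, A]
After 6 (swap(5, 2)): [C, G, B, E, D, F, A]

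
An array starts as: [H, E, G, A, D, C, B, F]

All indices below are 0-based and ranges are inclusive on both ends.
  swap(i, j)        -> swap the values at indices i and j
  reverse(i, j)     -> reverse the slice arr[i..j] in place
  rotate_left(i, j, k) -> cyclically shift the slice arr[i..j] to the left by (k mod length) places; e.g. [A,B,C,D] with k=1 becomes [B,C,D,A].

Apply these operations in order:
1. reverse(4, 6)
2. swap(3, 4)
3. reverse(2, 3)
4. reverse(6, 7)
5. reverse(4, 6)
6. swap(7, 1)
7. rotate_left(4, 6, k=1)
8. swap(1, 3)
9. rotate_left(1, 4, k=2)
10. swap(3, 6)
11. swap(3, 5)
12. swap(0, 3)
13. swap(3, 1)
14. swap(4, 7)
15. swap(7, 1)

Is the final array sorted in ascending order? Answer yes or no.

After 1 (reverse(4, 6)): [H, E, G, A, B, C, D, F]
After 2 (swap(3, 4)): [H, E, G, B, A, C, D, F]
After 3 (reverse(2, 3)): [H, E, B, G, A, C, D, F]
After 4 (reverse(6, 7)): [H, E, B, G, A, C, F, D]
After 5 (reverse(4, 6)): [H, E, B, G, F, C, A, D]
After 6 (swap(7, 1)): [H, D, B, G, F, C, A, E]
After 7 (rotate_left(4, 6, k=1)): [H, D, B, G, C, A, F, E]
After 8 (swap(1, 3)): [H, G, B, D, C, A, F, E]
After 9 (rotate_left(1, 4, k=2)): [H, D, C, G, B, A, F, E]
After 10 (swap(3, 6)): [H, D, C, F, B, A, G, E]
After 11 (swap(3, 5)): [H, D, C, A, B, F, G, E]
After 12 (swap(0, 3)): [A, D, C, H, B, F, G, E]
After 13 (swap(3, 1)): [A, H, C, D, B, F, G, E]
After 14 (swap(4, 7)): [A, H, C, D, E, F, G, B]
After 15 (swap(7, 1)): [A, B, C, D, E, F, G, H]

Answer: yes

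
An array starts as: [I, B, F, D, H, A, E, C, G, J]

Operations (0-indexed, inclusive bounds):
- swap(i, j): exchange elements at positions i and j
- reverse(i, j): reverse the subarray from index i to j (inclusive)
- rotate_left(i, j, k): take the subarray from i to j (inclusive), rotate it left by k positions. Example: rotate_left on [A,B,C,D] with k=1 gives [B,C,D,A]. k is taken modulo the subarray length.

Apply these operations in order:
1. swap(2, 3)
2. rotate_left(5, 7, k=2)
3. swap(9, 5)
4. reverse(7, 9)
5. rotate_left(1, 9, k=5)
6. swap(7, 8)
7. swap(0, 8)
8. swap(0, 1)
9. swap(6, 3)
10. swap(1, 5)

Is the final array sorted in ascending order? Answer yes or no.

After 1 (swap(2, 3)): [I, B, D, F, H, A, E, C, G, J]
After 2 (rotate_left(5, 7, k=2)): [I, B, D, F, H, C, A, E, G, J]
After 3 (swap(9, 5)): [I, B, D, F, H, J, A, E, G, C]
After 4 (reverse(7, 9)): [I, B, D, F, H, J, A, C, G, E]
After 5 (rotate_left(1, 9, k=5)): [I, A, C, G, E, B, D, F, H, J]
After 6 (swap(7, 8)): [I, A, C, G, E, B, D, H, F, J]
After 7 (swap(0, 8)): [F, A, C, G, E, B, D, H, I, J]
After 8 (swap(0, 1)): [A, F, C, G, E, B, D, H, I, J]
After 9 (swap(6, 3)): [A, F, C, D, E, B, G, H, I, J]
After 10 (swap(1, 5)): [A, B, C, D, E, F, G, H, I, J]

Answer: yes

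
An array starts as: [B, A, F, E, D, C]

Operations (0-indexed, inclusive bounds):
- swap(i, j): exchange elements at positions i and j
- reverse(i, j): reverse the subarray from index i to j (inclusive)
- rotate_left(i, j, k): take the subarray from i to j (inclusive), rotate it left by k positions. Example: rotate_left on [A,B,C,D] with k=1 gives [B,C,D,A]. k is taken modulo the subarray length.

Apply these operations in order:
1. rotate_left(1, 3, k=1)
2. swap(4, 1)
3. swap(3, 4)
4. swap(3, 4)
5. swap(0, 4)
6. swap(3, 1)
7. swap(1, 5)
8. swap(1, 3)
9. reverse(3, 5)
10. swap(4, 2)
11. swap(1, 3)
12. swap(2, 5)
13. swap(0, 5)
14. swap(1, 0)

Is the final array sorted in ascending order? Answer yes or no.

Answer: yes

Derivation:
After 1 (rotate_left(1, 3, k=1)): [B, F, E, A, D, C]
After 2 (swap(4, 1)): [B, D, E, A, F, C]
After 3 (swap(3, 4)): [B, D, E, F, A, C]
After 4 (swap(3, 4)): [B, D, E, A, F, C]
After 5 (swap(0, 4)): [F, D, E, A, B, C]
After 6 (swap(3, 1)): [F, A, E, D, B, C]
After 7 (swap(1, 5)): [F, C, E, D, B, A]
After 8 (swap(1, 3)): [F, D, E, C, B, A]
After 9 (reverse(3, 5)): [F, D, E, A, B, C]
After 10 (swap(4, 2)): [F, D, B, A, E, C]
After 11 (swap(1, 3)): [F, A, B, D, E, C]
After 12 (swap(2, 5)): [F, A, C, D, E, B]
After 13 (swap(0, 5)): [B, A, C, D, E, F]
After 14 (swap(1, 0)): [A, B, C, D, E, F]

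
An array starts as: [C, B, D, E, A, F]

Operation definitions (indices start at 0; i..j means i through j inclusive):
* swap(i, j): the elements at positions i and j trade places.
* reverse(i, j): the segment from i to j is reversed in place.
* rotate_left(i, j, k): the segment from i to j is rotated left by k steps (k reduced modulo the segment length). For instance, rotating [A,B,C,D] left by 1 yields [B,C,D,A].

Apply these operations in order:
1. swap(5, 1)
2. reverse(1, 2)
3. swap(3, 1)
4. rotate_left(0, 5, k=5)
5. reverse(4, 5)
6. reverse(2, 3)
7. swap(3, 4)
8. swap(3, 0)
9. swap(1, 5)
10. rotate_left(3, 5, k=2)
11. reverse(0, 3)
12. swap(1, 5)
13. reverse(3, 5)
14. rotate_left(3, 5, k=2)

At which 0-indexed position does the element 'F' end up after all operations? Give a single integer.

Answer: 4

Derivation:
After 1 (swap(5, 1)): [C, F, D, E, A, B]
After 2 (reverse(1, 2)): [C, D, F, E, A, B]
After 3 (swap(3, 1)): [C, E, F, D, A, B]
After 4 (rotate_left(0, 5, k=5)): [B, C, E, F, D, A]
After 5 (reverse(4, 5)): [B, C, E, F, A, D]
After 6 (reverse(2, 3)): [B, C, F, E, A, D]
After 7 (swap(3, 4)): [B, C, F, A, E, D]
After 8 (swap(3, 0)): [A, C, F, B, E, D]
After 9 (swap(1, 5)): [A, D, F, B, E, C]
After 10 (rotate_left(3, 5, k=2)): [A, D, F, C, B, E]
After 11 (reverse(0, 3)): [C, F, D, A, B, E]
After 12 (swap(1, 5)): [C, E, D, A, B, F]
After 13 (reverse(3, 5)): [C, E, D, F, B, A]
After 14 (rotate_left(3, 5, k=2)): [C, E, D, A, F, B]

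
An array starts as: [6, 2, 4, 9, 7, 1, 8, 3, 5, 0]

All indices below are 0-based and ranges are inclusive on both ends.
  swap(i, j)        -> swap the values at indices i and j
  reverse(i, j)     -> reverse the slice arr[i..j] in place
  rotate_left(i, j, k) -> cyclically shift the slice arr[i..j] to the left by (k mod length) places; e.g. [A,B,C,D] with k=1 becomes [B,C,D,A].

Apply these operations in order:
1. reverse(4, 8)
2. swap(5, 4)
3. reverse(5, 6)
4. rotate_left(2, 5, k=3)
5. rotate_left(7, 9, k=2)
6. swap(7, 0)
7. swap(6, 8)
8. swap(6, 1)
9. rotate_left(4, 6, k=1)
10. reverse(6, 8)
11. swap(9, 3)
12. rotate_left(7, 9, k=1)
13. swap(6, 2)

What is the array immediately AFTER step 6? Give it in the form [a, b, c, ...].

After 1 (reverse(4, 8)): [6, 2, 4, 9, 5, 3, 8, 1, 7, 0]
After 2 (swap(5, 4)): [6, 2, 4, 9, 3, 5, 8, 1, 7, 0]
After 3 (reverse(5, 6)): [6, 2, 4, 9, 3, 8, 5, 1, 7, 0]
After 4 (rotate_left(2, 5, k=3)): [6, 2, 8, 4, 9, 3, 5, 1, 7, 0]
After 5 (rotate_left(7, 9, k=2)): [6, 2, 8, 4, 9, 3, 5, 0, 1, 7]
After 6 (swap(7, 0)): [0, 2, 8, 4, 9, 3, 5, 6, 1, 7]

Answer: [0, 2, 8, 4, 9, 3, 5, 6, 1, 7]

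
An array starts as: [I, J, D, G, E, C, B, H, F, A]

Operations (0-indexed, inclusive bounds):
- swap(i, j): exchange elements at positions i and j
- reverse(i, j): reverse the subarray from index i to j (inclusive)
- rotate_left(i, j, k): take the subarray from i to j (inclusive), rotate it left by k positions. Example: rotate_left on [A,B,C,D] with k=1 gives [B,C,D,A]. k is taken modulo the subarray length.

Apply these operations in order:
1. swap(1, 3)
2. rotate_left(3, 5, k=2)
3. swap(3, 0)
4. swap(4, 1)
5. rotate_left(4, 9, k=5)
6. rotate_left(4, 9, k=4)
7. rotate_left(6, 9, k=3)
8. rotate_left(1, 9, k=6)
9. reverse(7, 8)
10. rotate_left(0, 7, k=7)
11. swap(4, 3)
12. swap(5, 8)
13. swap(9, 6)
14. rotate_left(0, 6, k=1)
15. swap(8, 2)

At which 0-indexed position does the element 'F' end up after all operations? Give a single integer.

After 1 (swap(1, 3)): [I, G, D, J, E, C, B, H, F, A]
After 2 (rotate_left(3, 5, k=2)): [I, G, D, C, J, E, B, H, F, A]
After 3 (swap(3, 0)): [C, G, D, I, J, E, B, H, F, A]
After 4 (swap(4, 1)): [C, J, D, I, G, E, B, H, F, A]
After 5 (rotate_left(4, 9, k=5)): [C, J, D, I, A, G, E, B, H, F]
After 6 (rotate_left(4, 9, k=4)): [C, J, D, I, H, F, A, G, E, B]
After 7 (rotate_left(6, 9, k=3)): [C, J, D, I, H, F, B, A, G, E]
After 8 (rotate_left(1, 9, k=6)): [C, A, G, E, J, D, I, H, F, B]
After 9 (reverse(7, 8)): [C, A, G, E, J, D, I, F, H, B]
After 10 (rotate_left(0, 7, k=7)): [F, C, A, G, E, J, D, I, H, B]
After 11 (swap(4, 3)): [F, C, A, E, G, J, D, I, H, B]
After 12 (swap(5, 8)): [F, C, A, E, G, H, D, I, J, B]
After 13 (swap(9, 6)): [F, C, A, E, G, H, B, I, J, D]
After 14 (rotate_left(0, 6, k=1)): [C, A, E, G, H, B, F, I, J, D]
After 15 (swap(8, 2)): [C, A, J, G, H, B, F, I, E, D]

Answer: 6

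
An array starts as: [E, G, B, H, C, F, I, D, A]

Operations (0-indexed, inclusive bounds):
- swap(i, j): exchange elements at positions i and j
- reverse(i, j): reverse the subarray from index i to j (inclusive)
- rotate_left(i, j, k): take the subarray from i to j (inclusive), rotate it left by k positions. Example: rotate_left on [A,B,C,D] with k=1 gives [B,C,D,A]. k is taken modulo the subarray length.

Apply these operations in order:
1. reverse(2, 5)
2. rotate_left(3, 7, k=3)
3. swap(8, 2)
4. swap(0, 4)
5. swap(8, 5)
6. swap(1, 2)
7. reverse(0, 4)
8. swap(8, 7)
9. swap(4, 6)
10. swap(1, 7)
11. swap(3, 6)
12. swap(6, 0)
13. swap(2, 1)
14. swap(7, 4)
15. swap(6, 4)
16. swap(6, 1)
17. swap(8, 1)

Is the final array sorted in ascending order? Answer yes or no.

Answer: yes

Derivation:
After 1 (reverse(2, 5)): [E, G, F, C, H, B, I, D, A]
After 2 (rotate_left(3, 7, k=3)): [E, G, F, I, D, C, H, B, A]
After 3 (swap(8, 2)): [E, G, A, I, D, C, H, B, F]
After 4 (swap(0, 4)): [D, G, A, I, E, C, H, B, F]
After 5 (swap(8, 5)): [D, G, A, I, E, F, H, B, C]
After 6 (swap(1, 2)): [D, A, G, I, E, F, H, B, C]
After 7 (reverse(0, 4)): [E, I, G, A, D, F, H, B, C]
After 8 (swap(8, 7)): [E, I, G, A, D, F, H, C, B]
After 9 (swap(4, 6)): [E, I, G, A, H, F, D, C, B]
After 10 (swap(1, 7)): [E, C, G, A, H, F, D, I, B]
After 11 (swap(3, 6)): [E, C, G, D, H, F, A, I, B]
After 12 (swap(6, 0)): [A, C, G, D, H, F, E, I, B]
After 13 (swap(2, 1)): [A, G, C, D, H, F, E, I, B]
After 14 (swap(7, 4)): [A, G, C, D, I, F, E, H, B]
After 15 (swap(6, 4)): [A, G, C, D, E, F, I, H, B]
After 16 (swap(6, 1)): [A, I, C, D, E, F, G, H, B]
After 17 (swap(8, 1)): [A, B, C, D, E, F, G, H, I]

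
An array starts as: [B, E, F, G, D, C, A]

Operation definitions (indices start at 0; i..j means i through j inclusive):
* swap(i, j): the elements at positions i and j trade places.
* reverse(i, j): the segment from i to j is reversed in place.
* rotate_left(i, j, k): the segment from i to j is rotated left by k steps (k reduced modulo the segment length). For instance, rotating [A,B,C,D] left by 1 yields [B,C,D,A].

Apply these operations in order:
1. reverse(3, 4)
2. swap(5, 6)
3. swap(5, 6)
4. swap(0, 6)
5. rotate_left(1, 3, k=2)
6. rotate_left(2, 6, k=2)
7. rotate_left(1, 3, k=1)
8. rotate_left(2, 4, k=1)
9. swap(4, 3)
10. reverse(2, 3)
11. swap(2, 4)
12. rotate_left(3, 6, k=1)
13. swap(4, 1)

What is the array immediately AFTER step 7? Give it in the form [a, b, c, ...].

Answer: [A, G, C, D, B, E, F]

Derivation:
After 1 (reverse(3, 4)): [B, E, F, D, G, C, A]
After 2 (swap(5, 6)): [B, E, F, D, G, A, C]
After 3 (swap(5, 6)): [B, E, F, D, G, C, A]
After 4 (swap(0, 6)): [A, E, F, D, G, C, B]
After 5 (rotate_left(1, 3, k=2)): [A, D, E, F, G, C, B]
After 6 (rotate_left(2, 6, k=2)): [A, D, G, C, B, E, F]
After 7 (rotate_left(1, 3, k=1)): [A, G, C, D, B, E, F]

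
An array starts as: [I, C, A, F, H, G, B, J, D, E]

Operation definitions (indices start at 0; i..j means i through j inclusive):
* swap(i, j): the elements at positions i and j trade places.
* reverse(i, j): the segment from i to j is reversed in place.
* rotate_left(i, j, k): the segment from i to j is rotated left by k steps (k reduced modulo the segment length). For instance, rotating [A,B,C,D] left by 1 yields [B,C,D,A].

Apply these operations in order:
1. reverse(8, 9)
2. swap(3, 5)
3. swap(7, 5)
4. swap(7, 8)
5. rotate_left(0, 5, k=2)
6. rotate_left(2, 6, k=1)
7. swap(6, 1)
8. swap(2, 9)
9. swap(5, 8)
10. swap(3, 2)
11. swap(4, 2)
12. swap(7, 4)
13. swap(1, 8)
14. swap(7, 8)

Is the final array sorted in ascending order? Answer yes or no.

After 1 (reverse(8, 9)): [I, C, A, F, H, G, B, J, E, D]
After 2 (swap(3, 5)): [I, C, A, G, H, F, B, J, E, D]
After 3 (swap(7, 5)): [I, C, A, G, H, J, B, F, E, D]
After 4 (swap(7, 8)): [I, C, A, G, H, J, B, E, F, D]
After 5 (rotate_left(0, 5, k=2)): [A, G, H, J, I, C, B, E, F, D]
After 6 (rotate_left(2, 6, k=1)): [A, G, J, I, C, B, H, E, F, D]
After 7 (swap(6, 1)): [A, H, J, I, C, B, G, E, F, D]
After 8 (swap(2, 9)): [A, H, D, I, C, B, G, E, F, J]
After 9 (swap(5, 8)): [A, H, D, I, C, F, G, E, B, J]
After 10 (swap(3, 2)): [A, H, I, D, C, F, G, E, B, J]
After 11 (swap(4, 2)): [A, H, C, D, I, F, G, E, B, J]
After 12 (swap(7, 4)): [A, H, C, D, E, F, G, I, B, J]
After 13 (swap(1, 8)): [A, B, C, D, E, F, G, I, H, J]
After 14 (swap(7, 8)): [A, B, C, D, E, F, G, H, I, J]

Answer: yes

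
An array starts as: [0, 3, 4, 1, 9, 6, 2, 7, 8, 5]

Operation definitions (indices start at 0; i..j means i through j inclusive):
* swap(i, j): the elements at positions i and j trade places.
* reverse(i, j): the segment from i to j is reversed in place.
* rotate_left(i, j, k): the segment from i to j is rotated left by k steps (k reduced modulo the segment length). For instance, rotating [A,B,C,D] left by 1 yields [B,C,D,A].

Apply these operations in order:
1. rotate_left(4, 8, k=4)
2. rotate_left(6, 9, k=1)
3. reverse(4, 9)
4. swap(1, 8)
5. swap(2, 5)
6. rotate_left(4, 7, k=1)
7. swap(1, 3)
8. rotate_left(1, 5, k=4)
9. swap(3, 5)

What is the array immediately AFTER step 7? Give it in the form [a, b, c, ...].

Answer: [0, 1, 5, 9, 4, 7, 2, 6, 3, 8]

Derivation:
After 1 (rotate_left(4, 8, k=4)): [0, 3, 4, 1, 8, 9, 6, 2, 7, 5]
After 2 (rotate_left(6, 9, k=1)): [0, 3, 4, 1, 8, 9, 2, 7, 5, 6]
After 3 (reverse(4, 9)): [0, 3, 4, 1, 6, 5, 7, 2, 9, 8]
After 4 (swap(1, 8)): [0, 9, 4, 1, 6, 5, 7, 2, 3, 8]
After 5 (swap(2, 5)): [0, 9, 5, 1, 6, 4, 7, 2, 3, 8]
After 6 (rotate_left(4, 7, k=1)): [0, 9, 5, 1, 4, 7, 2, 6, 3, 8]
After 7 (swap(1, 3)): [0, 1, 5, 9, 4, 7, 2, 6, 3, 8]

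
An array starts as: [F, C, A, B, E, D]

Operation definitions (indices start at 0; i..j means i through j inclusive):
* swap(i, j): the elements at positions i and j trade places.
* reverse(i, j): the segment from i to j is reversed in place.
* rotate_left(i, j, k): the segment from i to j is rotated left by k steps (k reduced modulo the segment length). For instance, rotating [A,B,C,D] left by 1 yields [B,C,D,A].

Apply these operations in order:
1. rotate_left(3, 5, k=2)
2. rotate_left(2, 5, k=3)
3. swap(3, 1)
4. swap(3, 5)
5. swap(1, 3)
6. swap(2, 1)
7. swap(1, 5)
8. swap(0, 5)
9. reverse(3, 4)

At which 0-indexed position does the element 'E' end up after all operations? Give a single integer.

Answer: 0

Derivation:
After 1 (rotate_left(3, 5, k=2)): [F, C, A, D, B, E]
After 2 (rotate_left(2, 5, k=3)): [F, C, E, A, D, B]
After 3 (swap(3, 1)): [F, A, E, C, D, B]
After 4 (swap(3, 5)): [F, A, E, B, D, C]
After 5 (swap(1, 3)): [F, B, E, A, D, C]
After 6 (swap(2, 1)): [F, E, B, A, D, C]
After 7 (swap(1, 5)): [F, C, B, A, D, E]
After 8 (swap(0, 5)): [E, C, B, A, D, F]
After 9 (reverse(3, 4)): [E, C, B, D, A, F]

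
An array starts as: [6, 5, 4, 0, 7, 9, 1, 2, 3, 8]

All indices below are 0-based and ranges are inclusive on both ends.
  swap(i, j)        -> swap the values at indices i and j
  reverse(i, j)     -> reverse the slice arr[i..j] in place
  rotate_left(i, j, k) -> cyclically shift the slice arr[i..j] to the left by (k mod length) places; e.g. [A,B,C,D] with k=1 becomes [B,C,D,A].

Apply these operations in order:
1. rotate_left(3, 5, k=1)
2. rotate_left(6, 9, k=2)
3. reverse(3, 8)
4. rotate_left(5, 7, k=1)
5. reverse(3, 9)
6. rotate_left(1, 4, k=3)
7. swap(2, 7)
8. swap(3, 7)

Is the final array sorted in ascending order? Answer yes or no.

Answer: no

Derivation:
After 1 (rotate_left(3, 5, k=1)): [6, 5, 4, 7, 9, 0, 1, 2, 3, 8]
After 2 (rotate_left(6, 9, k=2)): [6, 5, 4, 7, 9, 0, 3, 8, 1, 2]
After 3 (reverse(3, 8)): [6, 5, 4, 1, 8, 3, 0, 9, 7, 2]
After 4 (rotate_left(5, 7, k=1)): [6, 5, 4, 1, 8, 0, 9, 3, 7, 2]
After 5 (reverse(3, 9)): [6, 5, 4, 2, 7, 3, 9, 0, 8, 1]
After 6 (rotate_left(1, 4, k=3)): [6, 7, 5, 4, 2, 3, 9, 0, 8, 1]
After 7 (swap(2, 7)): [6, 7, 0, 4, 2, 3, 9, 5, 8, 1]
After 8 (swap(3, 7)): [6, 7, 0, 5, 2, 3, 9, 4, 8, 1]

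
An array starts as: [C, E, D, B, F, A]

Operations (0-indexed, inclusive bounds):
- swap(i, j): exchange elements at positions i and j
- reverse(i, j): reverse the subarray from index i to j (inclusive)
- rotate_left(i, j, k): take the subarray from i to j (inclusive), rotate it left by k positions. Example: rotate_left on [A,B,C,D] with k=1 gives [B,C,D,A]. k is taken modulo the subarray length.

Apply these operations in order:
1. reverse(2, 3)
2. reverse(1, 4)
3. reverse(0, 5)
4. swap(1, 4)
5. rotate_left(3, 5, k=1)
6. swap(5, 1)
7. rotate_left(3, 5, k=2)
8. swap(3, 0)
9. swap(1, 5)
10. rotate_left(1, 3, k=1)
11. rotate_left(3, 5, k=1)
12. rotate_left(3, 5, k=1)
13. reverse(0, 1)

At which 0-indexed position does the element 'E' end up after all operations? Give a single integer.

Answer: 5

Derivation:
After 1 (reverse(2, 3)): [C, E, B, D, F, A]
After 2 (reverse(1, 4)): [C, F, D, B, E, A]
After 3 (reverse(0, 5)): [A, E, B, D, F, C]
After 4 (swap(1, 4)): [A, F, B, D, E, C]
After 5 (rotate_left(3, 5, k=1)): [A, F, B, E, C, D]
After 6 (swap(5, 1)): [A, D, B, E, C, F]
After 7 (rotate_left(3, 5, k=2)): [A, D, B, F, E, C]
After 8 (swap(3, 0)): [F, D, B, A, E, C]
After 9 (swap(1, 5)): [F, C, B, A, E, D]
After 10 (rotate_left(1, 3, k=1)): [F, B, A, C, E, D]
After 11 (rotate_left(3, 5, k=1)): [F, B, A, E, D, C]
After 12 (rotate_left(3, 5, k=1)): [F, B, A, D, C, E]
After 13 (reverse(0, 1)): [B, F, A, D, C, E]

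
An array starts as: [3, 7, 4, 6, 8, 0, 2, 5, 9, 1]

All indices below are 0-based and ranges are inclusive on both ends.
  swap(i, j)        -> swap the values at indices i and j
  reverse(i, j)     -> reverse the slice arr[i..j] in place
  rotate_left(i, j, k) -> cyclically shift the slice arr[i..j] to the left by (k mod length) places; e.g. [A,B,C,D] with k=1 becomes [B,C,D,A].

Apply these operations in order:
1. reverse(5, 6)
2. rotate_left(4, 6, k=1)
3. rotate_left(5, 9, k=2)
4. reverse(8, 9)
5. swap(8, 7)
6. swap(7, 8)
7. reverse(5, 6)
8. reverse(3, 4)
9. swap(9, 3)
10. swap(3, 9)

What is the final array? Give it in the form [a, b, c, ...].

Answer: [3, 7, 4, 2, 6, 9, 5, 1, 8, 0]

Derivation:
After 1 (reverse(5, 6)): [3, 7, 4, 6, 8, 2, 0, 5, 9, 1]
After 2 (rotate_left(4, 6, k=1)): [3, 7, 4, 6, 2, 0, 8, 5, 9, 1]
After 3 (rotate_left(5, 9, k=2)): [3, 7, 4, 6, 2, 5, 9, 1, 0, 8]
After 4 (reverse(8, 9)): [3, 7, 4, 6, 2, 5, 9, 1, 8, 0]
After 5 (swap(8, 7)): [3, 7, 4, 6, 2, 5, 9, 8, 1, 0]
After 6 (swap(7, 8)): [3, 7, 4, 6, 2, 5, 9, 1, 8, 0]
After 7 (reverse(5, 6)): [3, 7, 4, 6, 2, 9, 5, 1, 8, 0]
After 8 (reverse(3, 4)): [3, 7, 4, 2, 6, 9, 5, 1, 8, 0]
After 9 (swap(9, 3)): [3, 7, 4, 0, 6, 9, 5, 1, 8, 2]
After 10 (swap(3, 9)): [3, 7, 4, 2, 6, 9, 5, 1, 8, 0]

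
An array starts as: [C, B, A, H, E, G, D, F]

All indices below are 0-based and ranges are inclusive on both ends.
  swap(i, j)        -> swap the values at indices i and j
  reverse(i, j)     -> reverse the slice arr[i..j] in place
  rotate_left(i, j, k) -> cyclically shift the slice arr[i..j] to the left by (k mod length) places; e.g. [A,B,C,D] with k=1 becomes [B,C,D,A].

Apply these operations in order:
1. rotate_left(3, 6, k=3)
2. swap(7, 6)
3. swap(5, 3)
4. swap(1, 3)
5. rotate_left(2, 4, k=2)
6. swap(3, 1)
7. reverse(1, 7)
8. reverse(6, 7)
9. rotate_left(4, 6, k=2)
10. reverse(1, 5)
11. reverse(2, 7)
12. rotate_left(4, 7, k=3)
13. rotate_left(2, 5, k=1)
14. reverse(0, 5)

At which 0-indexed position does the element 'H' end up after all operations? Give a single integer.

After 1 (rotate_left(3, 6, k=3)): [C, B, A, D, H, E, G, F]
After 2 (swap(7, 6)): [C, B, A, D, H, E, F, G]
After 3 (swap(5, 3)): [C, B, A, E, H, D, F, G]
After 4 (swap(1, 3)): [C, E, A, B, H, D, F, G]
After 5 (rotate_left(2, 4, k=2)): [C, E, H, A, B, D, F, G]
After 6 (swap(3, 1)): [C, A, H, E, B, D, F, G]
After 7 (reverse(1, 7)): [C, G, F, D, B, E, H, A]
After 8 (reverse(6, 7)): [C, G, F, D, B, E, A, H]
After 9 (rotate_left(4, 6, k=2)): [C, G, F, D, A, B, E, H]
After 10 (reverse(1, 5)): [C, B, A, D, F, G, E, H]
After 11 (reverse(2, 7)): [C, B, H, E, G, F, D, A]
After 12 (rotate_left(4, 7, k=3)): [C, B, H, E, A, G, F, D]
After 13 (rotate_left(2, 5, k=1)): [C, B, E, A, G, H, F, D]
After 14 (reverse(0, 5)): [H, G, A, E, B, C, F, D]

Answer: 0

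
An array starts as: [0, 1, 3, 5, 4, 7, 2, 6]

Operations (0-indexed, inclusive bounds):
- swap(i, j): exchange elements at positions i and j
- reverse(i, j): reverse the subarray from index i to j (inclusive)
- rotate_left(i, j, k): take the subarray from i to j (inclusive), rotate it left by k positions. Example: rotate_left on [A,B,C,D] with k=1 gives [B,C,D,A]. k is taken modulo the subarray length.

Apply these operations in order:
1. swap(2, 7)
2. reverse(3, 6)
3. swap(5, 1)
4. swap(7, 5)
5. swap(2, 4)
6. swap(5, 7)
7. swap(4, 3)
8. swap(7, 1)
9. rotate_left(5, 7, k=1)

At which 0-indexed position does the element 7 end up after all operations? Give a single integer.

After 1 (swap(2, 7)): [0, 1, 6, 5, 4, 7, 2, 3]
After 2 (reverse(3, 6)): [0, 1, 6, 2, 7, 4, 5, 3]
After 3 (swap(5, 1)): [0, 4, 6, 2, 7, 1, 5, 3]
After 4 (swap(7, 5)): [0, 4, 6, 2, 7, 3, 5, 1]
After 5 (swap(2, 4)): [0, 4, 7, 2, 6, 3, 5, 1]
After 6 (swap(5, 7)): [0, 4, 7, 2, 6, 1, 5, 3]
After 7 (swap(4, 3)): [0, 4, 7, 6, 2, 1, 5, 3]
After 8 (swap(7, 1)): [0, 3, 7, 6, 2, 1, 5, 4]
After 9 (rotate_left(5, 7, k=1)): [0, 3, 7, 6, 2, 5, 4, 1]

Answer: 2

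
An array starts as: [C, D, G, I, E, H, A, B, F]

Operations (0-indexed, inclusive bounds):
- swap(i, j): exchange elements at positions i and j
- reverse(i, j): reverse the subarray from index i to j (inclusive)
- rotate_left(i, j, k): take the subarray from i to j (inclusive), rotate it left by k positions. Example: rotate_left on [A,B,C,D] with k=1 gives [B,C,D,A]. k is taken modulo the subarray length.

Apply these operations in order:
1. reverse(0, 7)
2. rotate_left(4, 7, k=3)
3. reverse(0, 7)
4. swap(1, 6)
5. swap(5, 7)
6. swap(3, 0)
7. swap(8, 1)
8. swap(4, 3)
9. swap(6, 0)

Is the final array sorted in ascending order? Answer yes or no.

After 1 (reverse(0, 7)): [B, A, H, E, I, G, D, C, F]
After 2 (rotate_left(4, 7, k=3)): [B, A, H, E, C, I, G, D, F]
After 3 (reverse(0, 7)): [D, G, I, C, E, H, A, B, F]
After 4 (swap(1, 6)): [D, A, I, C, E, H, G, B, F]
After 5 (swap(5, 7)): [D, A, I, C, E, B, G, H, F]
After 6 (swap(3, 0)): [C, A, I, D, E, B, G, H, F]
After 7 (swap(8, 1)): [C, F, I, D, E, B, G, H, A]
After 8 (swap(4, 3)): [C, F, I, E, D, B, G, H, A]
After 9 (swap(6, 0)): [G, F, I, E, D, B, C, H, A]

Answer: no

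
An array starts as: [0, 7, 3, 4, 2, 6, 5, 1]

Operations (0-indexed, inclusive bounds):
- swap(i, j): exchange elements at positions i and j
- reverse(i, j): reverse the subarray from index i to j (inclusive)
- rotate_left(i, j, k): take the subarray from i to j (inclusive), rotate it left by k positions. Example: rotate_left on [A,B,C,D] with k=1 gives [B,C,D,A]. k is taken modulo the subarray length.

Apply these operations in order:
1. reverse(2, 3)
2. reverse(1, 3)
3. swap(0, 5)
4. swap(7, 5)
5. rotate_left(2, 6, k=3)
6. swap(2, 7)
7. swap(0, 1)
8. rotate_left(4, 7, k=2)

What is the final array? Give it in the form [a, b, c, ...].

Answer: [3, 6, 0, 5, 2, 1, 4, 7]

Derivation:
After 1 (reverse(2, 3)): [0, 7, 4, 3, 2, 6, 5, 1]
After 2 (reverse(1, 3)): [0, 3, 4, 7, 2, 6, 5, 1]
After 3 (swap(0, 5)): [6, 3, 4, 7, 2, 0, 5, 1]
After 4 (swap(7, 5)): [6, 3, 4, 7, 2, 1, 5, 0]
After 5 (rotate_left(2, 6, k=3)): [6, 3, 1, 5, 4, 7, 2, 0]
After 6 (swap(2, 7)): [6, 3, 0, 5, 4, 7, 2, 1]
After 7 (swap(0, 1)): [3, 6, 0, 5, 4, 7, 2, 1]
After 8 (rotate_left(4, 7, k=2)): [3, 6, 0, 5, 2, 1, 4, 7]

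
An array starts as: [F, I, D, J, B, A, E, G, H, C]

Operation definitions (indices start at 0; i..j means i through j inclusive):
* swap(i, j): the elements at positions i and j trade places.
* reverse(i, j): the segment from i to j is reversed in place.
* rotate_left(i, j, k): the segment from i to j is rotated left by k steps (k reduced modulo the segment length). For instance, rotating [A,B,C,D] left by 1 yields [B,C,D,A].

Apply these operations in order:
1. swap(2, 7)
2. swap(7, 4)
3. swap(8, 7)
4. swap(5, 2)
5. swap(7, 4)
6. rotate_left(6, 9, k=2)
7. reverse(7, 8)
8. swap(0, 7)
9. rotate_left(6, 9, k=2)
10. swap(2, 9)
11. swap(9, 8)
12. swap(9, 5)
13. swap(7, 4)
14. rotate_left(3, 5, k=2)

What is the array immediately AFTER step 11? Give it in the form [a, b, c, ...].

After 1 (swap(2, 7)): [F, I, G, J, B, A, E, D, H, C]
After 2 (swap(7, 4)): [F, I, G, J, D, A, E, B, H, C]
After 3 (swap(8, 7)): [F, I, G, J, D, A, E, H, B, C]
After 4 (swap(5, 2)): [F, I, A, J, D, G, E, H, B, C]
After 5 (swap(7, 4)): [F, I, A, J, H, G, E, D, B, C]
After 6 (rotate_left(6, 9, k=2)): [F, I, A, J, H, G, B, C, E, D]
After 7 (reverse(7, 8)): [F, I, A, J, H, G, B, E, C, D]
After 8 (swap(0, 7)): [E, I, A, J, H, G, B, F, C, D]
After 9 (rotate_left(6, 9, k=2)): [E, I, A, J, H, G, C, D, B, F]
After 10 (swap(2, 9)): [E, I, F, J, H, G, C, D, B, A]
After 11 (swap(9, 8)): [E, I, F, J, H, G, C, D, A, B]

Answer: [E, I, F, J, H, G, C, D, A, B]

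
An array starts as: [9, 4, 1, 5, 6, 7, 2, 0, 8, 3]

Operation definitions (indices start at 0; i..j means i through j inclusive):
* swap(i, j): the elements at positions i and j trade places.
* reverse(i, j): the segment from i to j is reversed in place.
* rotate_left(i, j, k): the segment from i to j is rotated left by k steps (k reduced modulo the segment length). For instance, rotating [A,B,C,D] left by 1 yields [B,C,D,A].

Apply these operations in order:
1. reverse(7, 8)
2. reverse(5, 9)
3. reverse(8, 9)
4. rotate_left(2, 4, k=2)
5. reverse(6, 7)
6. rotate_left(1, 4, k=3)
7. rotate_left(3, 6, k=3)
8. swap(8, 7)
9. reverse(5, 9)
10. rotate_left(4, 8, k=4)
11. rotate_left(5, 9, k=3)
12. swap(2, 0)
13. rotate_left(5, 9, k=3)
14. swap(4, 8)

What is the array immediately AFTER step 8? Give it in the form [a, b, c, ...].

Answer: [9, 5, 4, 8, 6, 1, 3, 7, 0, 2]

Derivation:
After 1 (reverse(7, 8)): [9, 4, 1, 5, 6, 7, 2, 8, 0, 3]
After 2 (reverse(5, 9)): [9, 4, 1, 5, 6, 3, 0, 8, 2, 7]
After 3 (reverse(8, 9)): [9, 4, 1, 5, 6, 3, 0, 8, 7, 2]
After 4 (rotate_left(2, 4, k=2)): [9, 4, 6, 1, 5, 3, 0, 8, 7, 2]
After 5 (reverse(6, 7)): [9, 4, 6, 1, 5, 3, 8, 0, 7, 2]
After 6 (rotate_left(1, 4, k=3)): [9, 5, 4, 6, 1, 3, 8, 0, 7, 2]
After 7 (rotate_left(3, 6, k=3)): [9, 5, 4, 8, 6, 1, 3, 0, 7, 2]
After 8 (swap(8, 7)): [9, 5, 4, 8, 6, 1, 3, 7, 0, 2]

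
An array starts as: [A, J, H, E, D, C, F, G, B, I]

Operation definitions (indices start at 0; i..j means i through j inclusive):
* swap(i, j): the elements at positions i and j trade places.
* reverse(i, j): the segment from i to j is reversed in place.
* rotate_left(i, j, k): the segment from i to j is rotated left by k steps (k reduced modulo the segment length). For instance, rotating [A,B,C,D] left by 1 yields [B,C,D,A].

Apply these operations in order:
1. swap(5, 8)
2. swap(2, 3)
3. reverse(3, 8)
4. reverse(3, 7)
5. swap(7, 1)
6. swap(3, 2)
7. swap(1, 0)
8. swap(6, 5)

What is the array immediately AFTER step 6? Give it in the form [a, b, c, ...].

Answer: [A, C, D, E, B, F, G, J, H, I]

Derivation:
After 1 (swap(5, 8)): [A, J, H, E, D, B, F, G, C, I]
After 2 (swap(2, 3)): [A, J, E, H, D, B, F, G, C, I]
After 3 (reverse(3, 8)): [A, J, E, C, G, F, B, D, H, I]
After 4 (reverse(3, 7)): [A, J, E, D, B, F, G, C, H, I]
After 5 (swap(7, 1)): [A, C, E, D, B, F, G, J, H, I]
After 6 (swap(3, 2)): [A, C, D, E, B, F, G, J, H, I]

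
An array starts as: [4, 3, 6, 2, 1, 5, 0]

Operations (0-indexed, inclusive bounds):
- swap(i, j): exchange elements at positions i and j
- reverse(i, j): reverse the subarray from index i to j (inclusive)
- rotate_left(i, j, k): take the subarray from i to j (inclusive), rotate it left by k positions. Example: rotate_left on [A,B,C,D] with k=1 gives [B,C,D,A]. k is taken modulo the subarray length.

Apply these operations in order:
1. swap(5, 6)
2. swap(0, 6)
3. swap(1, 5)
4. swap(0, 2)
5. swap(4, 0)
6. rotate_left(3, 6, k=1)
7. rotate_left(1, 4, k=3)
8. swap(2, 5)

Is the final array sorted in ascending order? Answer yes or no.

After 1 (swap(5, 6)): [4, 3, 6, 2, 1, 0, 5]
After 2 (swap(0, 6)): [5, 3, 6, 2, 1, 0, 4]
After 3 (swap(1, 5)): [5, 0, 6, 2, 1, 3, 4]
After 4 (swap(0, 2)): [6, 0, 5, 2, 1, 3, 4]
After 5 (swap(4, 0)): [1, 0, 5, 2, 6, 3, 4]
After 6 (rotate_left(3, 6, k=1)): [1, 0, 5, 6, 3, 4, 2]
After 7 (rotate_left(1, 4, k=3)): [1, 3, 0, 5, 6, 4, 2]
After 8 (swap(2, 5)): [1, 3, 4, 5, 6, 0, 2]

Answer: no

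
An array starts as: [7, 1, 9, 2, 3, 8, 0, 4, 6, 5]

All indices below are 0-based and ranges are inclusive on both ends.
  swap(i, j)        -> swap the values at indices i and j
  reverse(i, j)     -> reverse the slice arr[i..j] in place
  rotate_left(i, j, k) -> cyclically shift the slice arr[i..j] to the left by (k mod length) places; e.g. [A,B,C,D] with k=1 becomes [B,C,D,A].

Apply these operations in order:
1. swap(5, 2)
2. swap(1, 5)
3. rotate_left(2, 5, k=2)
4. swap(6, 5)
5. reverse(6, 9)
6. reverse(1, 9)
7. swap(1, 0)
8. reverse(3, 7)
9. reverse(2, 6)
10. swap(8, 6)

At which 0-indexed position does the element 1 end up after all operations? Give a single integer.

After 1 (swap(5, 2)): [7, 1, 8, 2, 3, 9, 0, 4, 6, 5]
After 2 (swap(1, 5)): [7, 9, 8, 2, 3, 1, 0, 4, 6, 5]
After 3 (rotate_left(2, 5, k=2)): [7, 9, 3, 1, 8, 2, 0, 4, 6, 5]
After 4 (swap(6, 5)): [7, 9, 3, 1, 8, 0, 2, 4, 6, 5]
After 5 (reverse(6, 9)): [7, 9, 3, 1, 8, 0, 5, 6, 4, 2]
After 6 (reverse(1, 9)): [7, 2, 4, 6, 5, 0, 8, 1, 3, 9]
After 7 (swap(1, 0)): [2, 7, 4, 6, 5, 0, 8, 1, 3, 9]
After 8 (reverse(3, 7)): [2, 7, 4, 1, 8, 0, 5, 6, 3, 9]
After 9 (reverse(2, 6)): [2, 7, 5, 0, 8, 1, 4, 6, 3, 9]
After 10 (swap(8, 6)): [2, 7, 5, 0, 8, 1, 3, 6, 4, 9]

Answer: 5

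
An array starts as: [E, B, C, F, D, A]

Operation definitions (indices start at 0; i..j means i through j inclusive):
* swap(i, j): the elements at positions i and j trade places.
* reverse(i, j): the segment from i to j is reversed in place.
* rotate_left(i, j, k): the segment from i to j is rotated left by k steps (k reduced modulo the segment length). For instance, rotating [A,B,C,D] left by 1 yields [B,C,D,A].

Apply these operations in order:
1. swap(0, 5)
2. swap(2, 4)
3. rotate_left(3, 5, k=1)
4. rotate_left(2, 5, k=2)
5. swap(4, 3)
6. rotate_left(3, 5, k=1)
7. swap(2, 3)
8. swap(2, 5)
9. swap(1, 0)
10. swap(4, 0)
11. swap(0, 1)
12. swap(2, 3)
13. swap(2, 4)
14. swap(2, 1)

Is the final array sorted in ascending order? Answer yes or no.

Answer: yes

Derivation:
After 1 (swap(0, 5)): [A, B, C, F, D, E]
After 2 (swap(2, 4)): [A, B, D, F, C, E]
After 3 (rotate_left(3, 5, k=1)): [A, B, D, C, E, F]
After 4 (rotate_left(2, 5, k=2)): [A, B, E, F, D, C]
After 5 (swap(4, 3)): [A, B, E, D, F, C]
After 6 (rotate_left(3, 5, k=1)): [A, B, E, F, C, D]
After 7 (swap(2, 3)): [A, B, F, E, C, D]
After 8 (swap(2, 5)): [A, B, D, E, C, F]
After 9 (swap(1, 0)): [B, A, D, E, C, F]
After 10 (swap(4, 0)): [C, A, D, E, B, F]
After 11 (swap(0, 1)): [A, C, D, E, B, F]
After 12 (swap(2, 3)): [A, C, E, D, B, F]
After 13 (swap(2, 4)): [A, C, B, D, E, F]
After 14 (swap(2, 1)): [A, B, C, D, E, F]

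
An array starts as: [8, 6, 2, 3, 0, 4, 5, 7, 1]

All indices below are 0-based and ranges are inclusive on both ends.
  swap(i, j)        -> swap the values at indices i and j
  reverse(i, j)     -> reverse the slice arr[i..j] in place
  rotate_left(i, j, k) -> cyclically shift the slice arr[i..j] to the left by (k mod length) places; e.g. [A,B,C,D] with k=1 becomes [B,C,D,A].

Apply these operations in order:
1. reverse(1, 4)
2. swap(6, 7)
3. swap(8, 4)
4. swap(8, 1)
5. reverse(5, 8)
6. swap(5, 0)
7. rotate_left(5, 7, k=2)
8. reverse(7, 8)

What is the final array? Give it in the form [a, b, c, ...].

Answer: [0, 6, 3, 2, 1, 7, 8, 4, 5]

Derivation:
After 1 (reverse(1, 4)): [8, 0, 3, 2, 6, 4, 5, 7, 1]
After 2 (swap(6, 7)): [8, 0, 3, 2, 6, 4, 7, 5, 1]
After 3 (swap(8, 4)): [8, 0, 3, 2, 1, 4, 7, 5, 6]
After 4 (swap(8, 1)): [8, 6, 3, 2, 1, 4, 7, 5, 0]
After 5 (reverse(5, 8)): [8, 6, 3, 2, 1, 0, 5, 7, 4]
After 6 (swap(5, 0)): [0, 6, 3, 2, 1, 8, 5, 7, 4]
After 7 (rotate_left(5, 7, k=2)): [0, 6, 3, 2, 1, 7, 8, 5, 4]
After 8 (reverse(7, 8)): [0, 6, 3, 2, 1, 7, 8, 4, 5]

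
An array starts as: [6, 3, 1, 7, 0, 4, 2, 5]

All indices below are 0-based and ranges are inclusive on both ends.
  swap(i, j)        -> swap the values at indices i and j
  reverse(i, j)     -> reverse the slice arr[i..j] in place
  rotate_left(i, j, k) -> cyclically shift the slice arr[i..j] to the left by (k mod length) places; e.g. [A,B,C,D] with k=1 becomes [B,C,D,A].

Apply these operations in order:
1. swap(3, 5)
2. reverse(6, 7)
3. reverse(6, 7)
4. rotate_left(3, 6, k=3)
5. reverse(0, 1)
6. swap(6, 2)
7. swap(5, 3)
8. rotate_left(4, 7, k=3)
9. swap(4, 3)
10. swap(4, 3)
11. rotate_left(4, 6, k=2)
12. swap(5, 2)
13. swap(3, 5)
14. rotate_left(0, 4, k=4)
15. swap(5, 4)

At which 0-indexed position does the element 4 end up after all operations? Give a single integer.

After 1 (swap(3, 5)): [6, 3, 1, 4, 0, 7, 2, 5]
After 2 (reverse(6, 7)): [6, 3, 1, 4, 0, 7, 5, 2]
After 3 (reverse(6, 7)): [6, 3, 1, 4, 0, 7, 2, 5]
After 4 (rotate_left(3, 6, k=3)): [6, 3, 1, 2, 4, 0, 7, 5]
After 5 (reverse(0, 1)): [3, 6, 1, 2, 4, 0, 7, 5]
After 6 (swap(6, 2)): [3, 6, 7, 2, 4, 0, 1, 5]
After 7 (swap(5, 3)): [3, 6, 7, 0, 4, 2, 1, 5]
After 8 (rotate_left(4, 7, k=3)): [3, 6, 7, 0, 5, 4, 2, 1]
After 9 (swap(4, 3)): [3, 6, 7, 5, 0, 4, 2, 1]
After 10 (swap(4, 3)): [3, 6, 7, 0, 5, 4, 2, 1]
After 11 (rotate_left(4, 6, k=2)): [3, 6, 7, 0, 2, 5, 4, 1]
After 12 (swap(5, 2)): [3, 6, 5, 0, 2, 7, 4, 1]
After 13 (swap(3, 5)): [3, 6, 5, 7, 2, 0, 4, 1]
After 14 (rotate_left(0, 4, k=4)): [2, 3, 6, 5, 7, 0, 4, 1]
After 15 (swap(5, 4)): [2, 3, 6, 5, 0, 7, 4, 1]

Answer: 6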